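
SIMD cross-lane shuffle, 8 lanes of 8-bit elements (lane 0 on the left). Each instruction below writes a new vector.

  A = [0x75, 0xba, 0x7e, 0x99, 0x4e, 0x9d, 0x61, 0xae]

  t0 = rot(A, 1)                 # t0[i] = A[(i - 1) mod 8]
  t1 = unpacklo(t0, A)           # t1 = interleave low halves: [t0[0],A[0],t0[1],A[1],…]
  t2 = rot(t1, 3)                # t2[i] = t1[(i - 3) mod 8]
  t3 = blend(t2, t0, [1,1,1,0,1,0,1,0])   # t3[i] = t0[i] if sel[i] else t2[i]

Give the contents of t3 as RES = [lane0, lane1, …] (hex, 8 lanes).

RES = [ 0xae  0x75  0xba  0xae  0x99  0x75  0x9d  0xba ]

  t0: ae 75 ba 7e 99 4e 9d 61
  t1: ae 75 75 ba ba 7e 7e 99
  t2: 7e 7e 99 ae 75 75 ba ba
  t3: ae 75 ba ae 99 75 9d ba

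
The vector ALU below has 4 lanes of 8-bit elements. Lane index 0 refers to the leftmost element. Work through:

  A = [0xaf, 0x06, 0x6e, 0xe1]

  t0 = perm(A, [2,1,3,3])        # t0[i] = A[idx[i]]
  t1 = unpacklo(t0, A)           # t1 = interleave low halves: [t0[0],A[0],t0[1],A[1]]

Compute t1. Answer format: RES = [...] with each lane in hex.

RES = [0x6e, 0xaf, 0x06, 0x06]

  t0: 6e 06 e1 e1
  t1: 6e af 06 06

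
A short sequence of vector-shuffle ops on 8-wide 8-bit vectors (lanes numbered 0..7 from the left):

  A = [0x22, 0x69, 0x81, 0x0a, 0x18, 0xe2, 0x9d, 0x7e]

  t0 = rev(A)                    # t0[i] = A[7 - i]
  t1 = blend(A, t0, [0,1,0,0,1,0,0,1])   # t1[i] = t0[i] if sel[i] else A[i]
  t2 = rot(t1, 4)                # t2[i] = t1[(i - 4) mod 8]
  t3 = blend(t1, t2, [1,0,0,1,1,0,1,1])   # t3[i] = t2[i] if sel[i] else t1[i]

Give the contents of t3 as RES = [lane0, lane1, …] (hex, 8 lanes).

RES = [0x0a, 0x9d, 0x81, 0x22, 0x22, 0xe2, 0x81, 0x0a]

t0 = [0x7e, 0x9d, 0xe2, 0x18, 0x0a, 0x81, 0x69, 0x22]
t1 = [0x22, 0x9d, 0x81, 0x0a, 0x0a, 0xe2, 0x9d, 0x22]
t2 = [0x0a, 0xe2, 0x9d, 0x22, 0x22, 0x9d, 0x81, 0x0a]
t3 = [0x0a, 0x9d, 0x81, 0x22, 0x22, 0xe2, 0x81, 0x0a]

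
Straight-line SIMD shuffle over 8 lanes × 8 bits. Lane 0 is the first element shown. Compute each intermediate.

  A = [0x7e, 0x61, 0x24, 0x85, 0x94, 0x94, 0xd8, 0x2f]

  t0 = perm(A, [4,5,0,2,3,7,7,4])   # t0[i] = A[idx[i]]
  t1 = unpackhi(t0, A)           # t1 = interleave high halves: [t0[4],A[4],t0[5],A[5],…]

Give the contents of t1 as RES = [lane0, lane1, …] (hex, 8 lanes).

→ t0 |94|94|7e|24|85|2f|2f|94|
→ t1 |85|94|2f|94|2f|d8|94|2f|

RES = [ 0x85  0x94  0x2f  0x94  0x2f  0xd8  0x94  0x2f ]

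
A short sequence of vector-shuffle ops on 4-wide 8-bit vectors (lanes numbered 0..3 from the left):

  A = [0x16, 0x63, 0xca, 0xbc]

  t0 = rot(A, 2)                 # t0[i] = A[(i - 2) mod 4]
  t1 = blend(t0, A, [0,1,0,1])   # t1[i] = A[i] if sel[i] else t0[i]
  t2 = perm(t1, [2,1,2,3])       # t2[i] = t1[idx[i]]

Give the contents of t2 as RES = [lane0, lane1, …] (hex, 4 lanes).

  t0: ca bc 16 63
  t1: ca 63 16 bc
  t2: 16 63 16 bc

RES = [ 0x16  0x63  0x16  0xbc ]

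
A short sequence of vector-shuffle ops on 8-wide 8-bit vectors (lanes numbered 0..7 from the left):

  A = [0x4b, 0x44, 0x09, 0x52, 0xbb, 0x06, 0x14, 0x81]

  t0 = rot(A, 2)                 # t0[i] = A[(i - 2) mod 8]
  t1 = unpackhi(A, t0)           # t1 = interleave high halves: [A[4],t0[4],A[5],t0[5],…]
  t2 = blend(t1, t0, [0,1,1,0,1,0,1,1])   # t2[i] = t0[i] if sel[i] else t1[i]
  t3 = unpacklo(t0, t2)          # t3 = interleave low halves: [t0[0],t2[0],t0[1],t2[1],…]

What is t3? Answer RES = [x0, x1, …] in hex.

t0 = [0x14, 0x81, 0x4b, 0x44, 0x09, 0x52, 0xbb, 0x06]
t1 = [0xbb, 0x09, 0x06, 0x52, 0x14, 0xbb, 0x81, 0x06]
t2 = [0xbb, 0x81, 0x4b, 0x52, 0x09, 0xbb, 0xbb, 0x06]
t3 = [0x14, 0xbb, 0x81, 0x81, 0x4b, 0x4b, 0x44, 0x52]

RES = [ 0x14  0xbb  0x81  0x81  0x4b  0x4b  0x44  0x52 ]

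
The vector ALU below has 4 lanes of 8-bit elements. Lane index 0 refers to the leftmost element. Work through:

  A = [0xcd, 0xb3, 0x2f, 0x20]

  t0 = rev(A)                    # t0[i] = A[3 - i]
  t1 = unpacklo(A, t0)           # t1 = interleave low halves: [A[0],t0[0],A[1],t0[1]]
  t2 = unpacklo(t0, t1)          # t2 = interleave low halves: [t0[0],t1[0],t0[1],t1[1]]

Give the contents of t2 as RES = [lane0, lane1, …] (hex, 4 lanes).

t0 = [0x20, 0x2f, 0xb3, 0xcd]
t1 = [0xcd, 0x20, 0xb3, 0x2f]
t2 = [0x20, 0xcd, 0x2f, 0x20]

RES = [ 0x20  0xcd  0x2f  0x20 ]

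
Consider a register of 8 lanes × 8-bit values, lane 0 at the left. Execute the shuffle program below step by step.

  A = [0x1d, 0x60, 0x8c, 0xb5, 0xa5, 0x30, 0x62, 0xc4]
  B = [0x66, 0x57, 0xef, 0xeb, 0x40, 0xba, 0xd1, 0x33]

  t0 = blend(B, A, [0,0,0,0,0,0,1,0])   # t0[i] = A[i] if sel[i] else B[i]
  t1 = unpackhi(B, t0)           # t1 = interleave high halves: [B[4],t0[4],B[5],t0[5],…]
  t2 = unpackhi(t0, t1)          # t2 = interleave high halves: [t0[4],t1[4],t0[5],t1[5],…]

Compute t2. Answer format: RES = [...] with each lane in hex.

RES = [ 0x40  0xd1  0xba  0x62  0x62  0x33  0x33  0x33 ]

→ t0 |66|57|ef|eb|40|ba|62|33|
→ t1 |40|40|ba|ba|d1|62|33|33|
→ t2 |40|d1|ba|62|62|33|33|33|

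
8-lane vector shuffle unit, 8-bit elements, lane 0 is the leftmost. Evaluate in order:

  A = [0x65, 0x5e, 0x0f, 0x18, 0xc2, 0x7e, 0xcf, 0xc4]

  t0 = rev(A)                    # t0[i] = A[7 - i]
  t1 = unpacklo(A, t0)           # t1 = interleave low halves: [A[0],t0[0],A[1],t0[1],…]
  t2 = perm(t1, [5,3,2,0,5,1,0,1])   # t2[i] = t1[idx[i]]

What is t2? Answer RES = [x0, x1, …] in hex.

→ t0 |c4|cf|7e|c2|18|0f|5e|65|
→ t1 |65|c4|5e|cf|0f|7e|18|c2|
→ t2 |7e|cf|5e|65|7e|c4|65|c4|

RES = [ 0x7e  0xcf  0x5e  0x65  0x7e  0xc4  0x65  0xc4 ]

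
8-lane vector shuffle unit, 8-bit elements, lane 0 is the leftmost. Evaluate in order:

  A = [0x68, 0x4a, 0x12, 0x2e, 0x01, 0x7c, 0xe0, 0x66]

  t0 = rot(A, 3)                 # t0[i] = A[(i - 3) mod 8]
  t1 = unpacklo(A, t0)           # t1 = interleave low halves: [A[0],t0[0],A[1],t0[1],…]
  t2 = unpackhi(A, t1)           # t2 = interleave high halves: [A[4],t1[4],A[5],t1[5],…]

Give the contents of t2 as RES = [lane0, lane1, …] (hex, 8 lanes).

  t0: 7c e0 66 68 4a 12 2e 01
  t1: 68 7c 4a e0 12 66 2e 68
  t2: 01 12 7c 66 e0 2e 66 68

RES = [ 0x01  0x12  0x7c  0x66  0xe0  0x2e  0x66  0x68 ]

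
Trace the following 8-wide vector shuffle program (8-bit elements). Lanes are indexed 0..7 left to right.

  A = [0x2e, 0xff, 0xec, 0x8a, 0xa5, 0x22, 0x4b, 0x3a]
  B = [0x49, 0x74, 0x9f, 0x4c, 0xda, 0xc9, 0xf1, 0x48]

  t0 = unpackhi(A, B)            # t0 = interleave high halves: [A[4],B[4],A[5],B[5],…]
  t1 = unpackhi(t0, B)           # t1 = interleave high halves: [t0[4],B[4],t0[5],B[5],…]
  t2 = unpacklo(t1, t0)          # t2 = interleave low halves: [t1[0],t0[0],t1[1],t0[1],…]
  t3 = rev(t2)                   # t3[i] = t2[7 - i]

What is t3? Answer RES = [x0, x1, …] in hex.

RES = [0xc9, 0xc9, 0x22, 0xf1, 0xda, 0xda, 0xa5, 0x4b]

t0 = [0xa5, 0xda, 0x22, 0xc9, 0x4b, 0xf1, 0x3a, 0x48]
t1 = [0x4b, 0xda, 0xf1, 0xc9, 0x3a, 0xf1, 0x48, 0x48]
t2 = [0x4b, 0xa5, 0xda, 0xda, 0xf1, 0x22, 0xc9, 0xc9]
t3 = [0xc9, 0xc9, 0x22, 0xf1, 0xda, 0xda, 0xa5, 0x4b]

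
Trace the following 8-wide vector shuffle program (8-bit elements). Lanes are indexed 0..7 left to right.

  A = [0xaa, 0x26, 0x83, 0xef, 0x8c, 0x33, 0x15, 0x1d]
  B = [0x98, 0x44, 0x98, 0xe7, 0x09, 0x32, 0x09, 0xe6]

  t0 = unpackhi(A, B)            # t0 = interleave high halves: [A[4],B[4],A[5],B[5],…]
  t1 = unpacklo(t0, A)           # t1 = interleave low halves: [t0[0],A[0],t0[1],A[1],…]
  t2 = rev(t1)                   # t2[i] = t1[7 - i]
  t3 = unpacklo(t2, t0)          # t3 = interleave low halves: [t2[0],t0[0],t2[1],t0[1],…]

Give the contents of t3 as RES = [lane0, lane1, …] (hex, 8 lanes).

t0 = [0x8c, 0x09, 0x33, 0x32, 0x15, 0x09, 0x1d, 0xe6]
t1 = [0x8c, 0xaa, 0x09, 0x26, 0x33, 0x83, 0x32, 0xef]
t2 = [0xef, 0x32, 0x83, 0x33, 0x26, 0x09, 0xaa, 0x8c]
t3 = [0xef, 0x8c, 0x32, 0x09, 0x83, 0x33, 0x33, 0x32]

RES = [0xef, 0x8c, 0x32, 0x09, 0x83, 0x33, 0x33, 0x32]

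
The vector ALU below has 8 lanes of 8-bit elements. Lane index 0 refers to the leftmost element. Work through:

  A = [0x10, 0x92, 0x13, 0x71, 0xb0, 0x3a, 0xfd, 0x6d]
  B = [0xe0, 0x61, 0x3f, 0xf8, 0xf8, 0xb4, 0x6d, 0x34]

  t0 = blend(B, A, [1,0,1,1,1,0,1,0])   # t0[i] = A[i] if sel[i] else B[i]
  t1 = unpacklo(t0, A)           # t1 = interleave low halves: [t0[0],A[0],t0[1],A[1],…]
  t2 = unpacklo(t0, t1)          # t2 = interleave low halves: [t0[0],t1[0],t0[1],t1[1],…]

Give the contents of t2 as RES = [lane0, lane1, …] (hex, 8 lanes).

RES = [ 0x10  0x10  0x61  0x10  0x13  0x61  0x71  0x92 ]

  t0: 10 61 13 71 b0 b4 fd 34
  t1: 10 10 61 92 13 13 71 71
  t2: 10 10 61 10 13 61 71 92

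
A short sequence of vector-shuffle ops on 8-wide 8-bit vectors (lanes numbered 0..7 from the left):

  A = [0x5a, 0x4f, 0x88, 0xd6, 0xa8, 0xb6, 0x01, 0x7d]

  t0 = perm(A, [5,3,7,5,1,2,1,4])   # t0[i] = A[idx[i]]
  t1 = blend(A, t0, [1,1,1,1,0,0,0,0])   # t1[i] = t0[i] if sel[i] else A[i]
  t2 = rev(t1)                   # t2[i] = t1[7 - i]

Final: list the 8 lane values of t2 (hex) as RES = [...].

t0 = [0xb6, 0xd6, 0x7d, 0xb6, 0x4f, 0x88, 0x4f, 0xa8]
t1 = [0xb6, 0xd6, 0x7d, 0xb6, 0xa8, 0xb6, 0x01, 0x7d]
t2 = [0x7d, 0x01, 0xb6, 0xa8, 0xb6, 0x7d, 0xd6, 0xb6]

RES = [0x7d, 0x01, 0xb6, 0xa8, 0xb6, 0x7d, 0xd6, 0xb6]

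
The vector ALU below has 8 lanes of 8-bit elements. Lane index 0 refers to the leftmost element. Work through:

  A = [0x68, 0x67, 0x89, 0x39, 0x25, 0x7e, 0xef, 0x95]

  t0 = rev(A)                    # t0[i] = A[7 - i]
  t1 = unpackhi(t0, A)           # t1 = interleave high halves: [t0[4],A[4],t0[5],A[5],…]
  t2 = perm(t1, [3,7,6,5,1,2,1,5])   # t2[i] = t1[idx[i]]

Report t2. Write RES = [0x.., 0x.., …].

RES = [0x7e, 0x95, 0x68, 0xef, 0x25, 0x89, 0x25, 0xef]

  t0: 95 ef 7e 25 39 89 67 68
  t1: 39 25 89 7e 67 ef 68 95
  t2: 7e 95 68 ef 25 89 25 ef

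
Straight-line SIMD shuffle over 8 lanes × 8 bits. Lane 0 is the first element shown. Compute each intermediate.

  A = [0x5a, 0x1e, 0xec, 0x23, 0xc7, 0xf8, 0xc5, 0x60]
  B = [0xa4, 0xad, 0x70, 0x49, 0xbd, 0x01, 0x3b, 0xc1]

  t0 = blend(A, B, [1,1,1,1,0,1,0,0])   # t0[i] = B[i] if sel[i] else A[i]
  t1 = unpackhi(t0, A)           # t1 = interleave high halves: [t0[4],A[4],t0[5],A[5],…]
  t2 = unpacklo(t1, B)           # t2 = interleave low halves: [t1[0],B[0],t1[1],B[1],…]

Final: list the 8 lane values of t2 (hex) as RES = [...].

RES = [ 0xc7  0xa4  0xc7  0xad  0x01  0x70  0xf8  0x49 ]

t0 = [0xa4, 0xad, 0x70, 0x49, 0xc7, 0x01, 0xc5, 0x60]
t1 = [0xc7, 0xc7, 0x01, 0xf8, 0xc5, 0xc5, 0x60, 0x60]
t2 = [0xc7, 0xa4, 0xc7, 0xad, 0x01, 0x70, 0xf8, 0x49]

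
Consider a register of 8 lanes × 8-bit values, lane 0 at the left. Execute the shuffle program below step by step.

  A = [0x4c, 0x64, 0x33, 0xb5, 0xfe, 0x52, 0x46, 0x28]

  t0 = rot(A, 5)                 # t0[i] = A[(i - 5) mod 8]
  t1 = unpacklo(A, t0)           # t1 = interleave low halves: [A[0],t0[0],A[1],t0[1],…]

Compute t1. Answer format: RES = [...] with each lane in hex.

  t0: b5 fe 52 46 28 4c 64 33
  t1: 4c b5 64 fe 33 52 b5 46

RES = [ 0x4c  0xb5  0x64  0xfe  0x33  0x52  0xb5  0x46 ]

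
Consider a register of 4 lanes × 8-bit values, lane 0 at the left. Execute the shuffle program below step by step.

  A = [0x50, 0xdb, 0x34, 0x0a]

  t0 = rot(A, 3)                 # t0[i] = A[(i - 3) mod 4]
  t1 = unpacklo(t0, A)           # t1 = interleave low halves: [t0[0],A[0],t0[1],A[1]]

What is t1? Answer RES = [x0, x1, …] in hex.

  t0: db 34 0a 50
  t1: db 50 34 db

RES = [0xdb, 0x50, 0x34, 0xdb]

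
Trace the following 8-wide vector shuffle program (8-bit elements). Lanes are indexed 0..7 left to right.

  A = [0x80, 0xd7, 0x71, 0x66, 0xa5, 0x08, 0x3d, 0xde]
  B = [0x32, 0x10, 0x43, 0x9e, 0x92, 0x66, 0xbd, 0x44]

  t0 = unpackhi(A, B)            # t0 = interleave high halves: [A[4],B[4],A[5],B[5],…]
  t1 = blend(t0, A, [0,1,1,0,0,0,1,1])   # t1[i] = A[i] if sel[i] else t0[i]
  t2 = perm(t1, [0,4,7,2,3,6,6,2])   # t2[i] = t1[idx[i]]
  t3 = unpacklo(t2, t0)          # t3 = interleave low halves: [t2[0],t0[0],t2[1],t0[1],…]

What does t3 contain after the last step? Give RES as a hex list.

t0 = [0xa5, 0x92, 0x08, 0x66, 0x3d, 0xbd, 0xde, 0x44]
t1 = [0xa5, 0xd7, 0x71, 0x66, 0x3d, 0xbd, 0x3d, 0xde]
t2 = [0xa5, 0x3d, 0xde, 0x71, 0x66, 0x3d, 0x3d, 0x71]
t3 = [0xa5, 0xa5, 0x3d, 0x92, 0xde, 0x08, 0x71, 0x66]

RES = [0xa5, 0xa5, 0x3d, 0x92, 0xde, 0x08, 0x71, 0x66]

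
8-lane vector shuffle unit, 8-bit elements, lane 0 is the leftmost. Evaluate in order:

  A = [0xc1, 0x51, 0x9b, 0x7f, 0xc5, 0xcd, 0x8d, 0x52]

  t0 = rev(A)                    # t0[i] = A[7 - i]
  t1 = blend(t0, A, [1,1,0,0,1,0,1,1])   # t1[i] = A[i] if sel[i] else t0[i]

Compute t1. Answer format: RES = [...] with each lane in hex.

  t0: 52 8d cd c5 7f 9b 51 c1
  t1: c1 51 cd c5 c5 9b 8d 52

RES = [0xc1, 0x51, 0xcd, 0xc5, 0xc5, 0x9b, 0x8d, 0x52]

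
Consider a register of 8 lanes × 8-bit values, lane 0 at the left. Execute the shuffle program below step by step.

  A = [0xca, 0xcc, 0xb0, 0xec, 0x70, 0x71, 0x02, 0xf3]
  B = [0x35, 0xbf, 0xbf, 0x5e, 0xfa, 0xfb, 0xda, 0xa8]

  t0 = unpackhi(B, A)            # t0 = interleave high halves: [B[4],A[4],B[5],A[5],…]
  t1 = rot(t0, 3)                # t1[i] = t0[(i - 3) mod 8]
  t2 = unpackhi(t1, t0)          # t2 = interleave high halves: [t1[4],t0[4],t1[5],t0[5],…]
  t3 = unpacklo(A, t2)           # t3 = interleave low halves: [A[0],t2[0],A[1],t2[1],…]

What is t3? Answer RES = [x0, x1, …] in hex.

  t0: fa 70 fb 71 da 02 a8 f3
  t1: 02 a8 f3 fa 70 fb 71 da
  t2: 70 da fb 02 71 a8 da f3
  t3: ca 70 cc da b0 fb ec 02

RES = [0xca, 0x70, 0xcc, 0xda, 0xb0, 0xfb, 0xec, 0x02]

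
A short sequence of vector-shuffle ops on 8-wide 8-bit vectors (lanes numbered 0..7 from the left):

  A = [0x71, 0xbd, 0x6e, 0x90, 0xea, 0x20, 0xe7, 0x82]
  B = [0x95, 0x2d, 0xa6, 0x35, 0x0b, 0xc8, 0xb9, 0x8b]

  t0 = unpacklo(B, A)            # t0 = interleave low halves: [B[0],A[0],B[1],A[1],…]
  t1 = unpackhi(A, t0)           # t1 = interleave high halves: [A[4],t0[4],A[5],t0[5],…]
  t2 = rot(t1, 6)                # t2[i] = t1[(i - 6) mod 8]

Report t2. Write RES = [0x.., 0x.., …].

RES = [ 0x20  0x6e  0xe7  0x35  0x82  0x90  0xea  0xa6 ]

→ t0 |95|71|2d|bd|a6|6e|35|90|
→ t1 |ea|a6|20|6e|e7|35|82|90|
→ t2 |20|6e|e7|35|82|90|ea|a6|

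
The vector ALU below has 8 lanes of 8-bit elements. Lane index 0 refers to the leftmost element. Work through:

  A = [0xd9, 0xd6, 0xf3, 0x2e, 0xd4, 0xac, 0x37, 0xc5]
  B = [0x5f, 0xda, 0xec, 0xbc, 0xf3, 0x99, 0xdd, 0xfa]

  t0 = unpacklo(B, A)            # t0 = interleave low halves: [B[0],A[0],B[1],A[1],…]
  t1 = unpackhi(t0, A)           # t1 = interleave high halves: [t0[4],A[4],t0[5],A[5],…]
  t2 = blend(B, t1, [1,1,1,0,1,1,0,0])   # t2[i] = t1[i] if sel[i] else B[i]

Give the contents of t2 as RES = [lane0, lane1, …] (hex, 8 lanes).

t0 = [0x5f, 0xd9, 0xda, 0xd6, 0xec, 0xf3, 0xbc, 0x2e]
t1 = [0xec, 0xd4, 0xf3, 0xac, 0xbc, 0x37, 0x2e, 0xc5]
t2 = [0xec, 0xd4, 0xf3, 0xbc, 0xbc, 0x37, 0xdd, 0xfa]

RES = [0xec, 0xd4, 0xf3, 0xbc, 0xbc, 0x37, 0xdd, 0xfa]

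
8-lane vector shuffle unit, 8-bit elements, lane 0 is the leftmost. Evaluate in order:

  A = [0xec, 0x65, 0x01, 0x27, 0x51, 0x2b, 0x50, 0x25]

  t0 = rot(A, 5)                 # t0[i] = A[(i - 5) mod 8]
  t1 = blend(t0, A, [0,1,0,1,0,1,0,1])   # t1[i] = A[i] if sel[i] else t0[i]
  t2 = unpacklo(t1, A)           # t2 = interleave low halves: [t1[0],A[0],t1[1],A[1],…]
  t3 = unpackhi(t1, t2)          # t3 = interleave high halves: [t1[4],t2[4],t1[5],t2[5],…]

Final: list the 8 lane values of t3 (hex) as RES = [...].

RES = [0x25, 0x2b, 0x2b, 0x01, 0x65, 0x27, 0x25, 0x27]

t0 = [0x27, 0x51, 0x2b, 0x50, 0x25, 0xec, 0x65, 0x01]
t1 = [0x27, 0x65, 0x2b, 0x27, 0x25, 0x2b, 0x65, 0x25]
t2 = [0x27, 0xec, 0x65, 0x65, 0x2b, 0x01, 0x27, 0x27]
t3 = [0x25, 0x2b, 0x2b, 0x01, 0x65, 0x27, 0x25, 0x27]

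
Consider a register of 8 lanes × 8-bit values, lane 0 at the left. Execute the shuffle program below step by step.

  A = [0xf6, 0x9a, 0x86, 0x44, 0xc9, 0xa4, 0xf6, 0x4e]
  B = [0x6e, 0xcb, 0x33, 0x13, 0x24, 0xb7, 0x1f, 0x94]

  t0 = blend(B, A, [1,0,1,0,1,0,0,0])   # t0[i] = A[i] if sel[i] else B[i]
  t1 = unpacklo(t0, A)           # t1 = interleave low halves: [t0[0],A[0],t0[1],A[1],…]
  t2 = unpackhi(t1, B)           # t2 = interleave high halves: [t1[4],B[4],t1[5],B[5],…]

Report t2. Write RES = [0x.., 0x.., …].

RES = [0x86, 0x24, 0x86, 0xb7, 0x13, 0x1f, 0x44, 0x94]

t0 = [0xf6, 0xcb, 0x86, 0x13, 0xc9, 0xb7, 0x1f, 0x94]
t1 = [0xf6, 0xf6, 0xcb, 0x9a, 0x86, 0x86, 0x13, 0x44]
t2 = [0x86, 0x24, 0x86, 0xb7, 0x13, 0x1f, 0x44, 0x94]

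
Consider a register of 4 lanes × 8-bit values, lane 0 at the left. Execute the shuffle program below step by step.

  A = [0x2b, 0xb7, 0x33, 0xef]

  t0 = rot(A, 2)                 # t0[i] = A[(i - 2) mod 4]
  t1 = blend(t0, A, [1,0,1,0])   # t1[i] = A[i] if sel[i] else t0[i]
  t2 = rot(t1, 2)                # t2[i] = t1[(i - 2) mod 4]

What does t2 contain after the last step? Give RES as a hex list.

RES = [ 0x33  0xb7  0x2b  0xef ]

→ t0 |33|ef|2b|b7|
→ t1 |2b|ef|33|b7|
→ t2 |33|b7|2b|ef|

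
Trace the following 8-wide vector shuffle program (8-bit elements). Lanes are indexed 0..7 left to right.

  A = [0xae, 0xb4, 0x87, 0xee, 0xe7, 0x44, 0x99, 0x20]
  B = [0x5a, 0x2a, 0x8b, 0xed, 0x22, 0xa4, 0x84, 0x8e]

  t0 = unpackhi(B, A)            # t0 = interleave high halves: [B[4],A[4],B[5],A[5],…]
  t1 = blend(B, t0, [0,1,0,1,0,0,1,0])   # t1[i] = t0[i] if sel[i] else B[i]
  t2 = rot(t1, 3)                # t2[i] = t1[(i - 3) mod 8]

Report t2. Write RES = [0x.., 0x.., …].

RES = [ 0xa4  0x8e  0x8e  0x5a  0xe7  0x8b  0x44  0x22 ]

  t0: 22 e7 a4 44 84 99 8e 20
  t1: 5a e7 8b 44 22 a4 8e 8e
  t2: a4 8e 8e 5a e7 8b 44 22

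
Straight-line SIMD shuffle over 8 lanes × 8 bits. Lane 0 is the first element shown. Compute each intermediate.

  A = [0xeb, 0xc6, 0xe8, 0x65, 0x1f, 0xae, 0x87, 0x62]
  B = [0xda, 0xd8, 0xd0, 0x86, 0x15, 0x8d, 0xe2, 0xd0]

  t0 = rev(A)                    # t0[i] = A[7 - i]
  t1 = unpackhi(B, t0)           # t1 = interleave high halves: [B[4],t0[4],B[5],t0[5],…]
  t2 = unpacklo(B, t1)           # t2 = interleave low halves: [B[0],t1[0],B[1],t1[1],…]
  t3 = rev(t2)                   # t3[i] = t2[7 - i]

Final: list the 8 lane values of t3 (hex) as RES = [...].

RES = [ 0xe8  0x86  0x8d  0xd0  0x65  0xd8  0x15  0xda ]

→ t0 |62|87|ae|1f|65|e8|c6|eb|
→ t1 |15|65|8d|e8|e2|c6|d0|eb|
→ t2 |da|15|d8|65|d0|8d|86|e8|
→ t3 |e8|86|8d|d0|65|d8|15|da|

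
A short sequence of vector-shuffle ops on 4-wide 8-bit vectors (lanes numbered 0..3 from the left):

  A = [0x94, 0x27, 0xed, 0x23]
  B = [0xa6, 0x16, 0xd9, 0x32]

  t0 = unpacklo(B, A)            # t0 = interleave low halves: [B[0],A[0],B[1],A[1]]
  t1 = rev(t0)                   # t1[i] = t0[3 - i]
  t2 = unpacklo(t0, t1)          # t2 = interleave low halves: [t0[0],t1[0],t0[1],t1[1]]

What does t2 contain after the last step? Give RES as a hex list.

RES = [ 0xa6  0x27  0x94  0x16 ]

t0 = [0xa6, 0x94, 0x16, 0x27]
t1 = [0x27, 0x16, 0x94, 0xa6]
t2 = [0xa6, 0x27, 0x94, 0x16]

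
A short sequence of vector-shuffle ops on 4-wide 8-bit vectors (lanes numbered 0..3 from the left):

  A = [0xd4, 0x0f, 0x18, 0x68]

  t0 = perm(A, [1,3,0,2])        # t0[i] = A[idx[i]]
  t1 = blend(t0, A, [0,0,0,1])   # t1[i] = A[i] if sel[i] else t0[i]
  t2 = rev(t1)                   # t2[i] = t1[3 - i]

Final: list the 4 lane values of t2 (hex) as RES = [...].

→ t0 |0f|68|d4|18|
→ t1 |0f|68|d4|68|
→ t2 |68|d4|68|0f|

RES = [ 0x68  0xd4  0x68  0x0f ]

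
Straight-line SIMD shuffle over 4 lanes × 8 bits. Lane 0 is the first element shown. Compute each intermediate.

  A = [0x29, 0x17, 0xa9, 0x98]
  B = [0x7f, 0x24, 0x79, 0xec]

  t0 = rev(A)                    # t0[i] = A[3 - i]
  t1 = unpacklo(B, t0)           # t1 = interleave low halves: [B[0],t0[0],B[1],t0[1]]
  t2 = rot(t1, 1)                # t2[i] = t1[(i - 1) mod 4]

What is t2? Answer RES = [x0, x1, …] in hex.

RES = [ 0xa9  0x7f  0x98  0x24 ]

→ t0 |98|a9|17|29|
→ t1 |7f|98|24|a9|
→ t2 |a9|7f|98|24|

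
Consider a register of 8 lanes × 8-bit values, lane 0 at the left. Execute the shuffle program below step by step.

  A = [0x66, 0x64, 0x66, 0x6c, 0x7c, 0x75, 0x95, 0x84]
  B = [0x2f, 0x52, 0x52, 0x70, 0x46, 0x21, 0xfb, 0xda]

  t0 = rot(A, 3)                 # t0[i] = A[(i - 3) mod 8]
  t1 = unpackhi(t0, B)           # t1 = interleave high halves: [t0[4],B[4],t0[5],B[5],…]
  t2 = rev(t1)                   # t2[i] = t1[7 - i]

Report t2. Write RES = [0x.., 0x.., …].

  t0: 75 95 84 66 64 66 6c 7c
  t1: 64 46 66 21 6c fb 7c da
  t2: da 7c fb 6c 21 66 46 64

RES = [0xda, 0x7c, 0xfb, 0x6c, 0x21, 0x66, 0x46, 0x64]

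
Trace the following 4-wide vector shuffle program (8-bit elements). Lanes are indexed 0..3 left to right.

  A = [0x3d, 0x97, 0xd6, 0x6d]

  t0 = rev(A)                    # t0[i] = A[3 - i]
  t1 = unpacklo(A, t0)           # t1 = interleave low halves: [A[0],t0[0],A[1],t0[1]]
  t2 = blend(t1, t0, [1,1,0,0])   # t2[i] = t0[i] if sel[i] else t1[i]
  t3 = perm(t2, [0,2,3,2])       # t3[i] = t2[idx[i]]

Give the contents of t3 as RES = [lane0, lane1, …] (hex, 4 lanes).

  t0: 6d d6 97 3d
  t1: 3d 6d 97 d6
  t2: 6d d6 97 d6
  t3: 6d 97 d6 97

RES = [0x6d, 0x97, 0xd6, 0x97]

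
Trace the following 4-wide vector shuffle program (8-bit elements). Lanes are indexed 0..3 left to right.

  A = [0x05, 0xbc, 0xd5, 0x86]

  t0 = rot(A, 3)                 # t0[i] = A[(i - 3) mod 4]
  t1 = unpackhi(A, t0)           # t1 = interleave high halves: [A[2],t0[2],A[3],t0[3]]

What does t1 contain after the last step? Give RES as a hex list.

t0 = [0xbc, 0xd5, 0x86, 0x05]
t1 = [0xd5, 0x86, 0x86, 0x05]

RES = [0xd5, 0x86, 0x86, 0x05]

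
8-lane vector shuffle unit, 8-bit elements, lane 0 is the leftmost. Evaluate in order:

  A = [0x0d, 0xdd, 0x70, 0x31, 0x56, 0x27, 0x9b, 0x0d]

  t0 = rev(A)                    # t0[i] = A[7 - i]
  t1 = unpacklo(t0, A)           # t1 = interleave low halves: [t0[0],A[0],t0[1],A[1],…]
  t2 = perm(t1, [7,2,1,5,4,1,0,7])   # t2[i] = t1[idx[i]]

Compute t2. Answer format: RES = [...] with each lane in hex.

→ t0 |0d|9b|27|56|31|70|dd|0d|
→ t1 |0d|0d|9b|dd|27|70|56|31|
→ t2 |31|9b|0d|70|27|0d|0d|31|

RES = [0x31, 0x9b, 0x0d, 0x70, 0x27, 0x0d, 0x0d, 0x31]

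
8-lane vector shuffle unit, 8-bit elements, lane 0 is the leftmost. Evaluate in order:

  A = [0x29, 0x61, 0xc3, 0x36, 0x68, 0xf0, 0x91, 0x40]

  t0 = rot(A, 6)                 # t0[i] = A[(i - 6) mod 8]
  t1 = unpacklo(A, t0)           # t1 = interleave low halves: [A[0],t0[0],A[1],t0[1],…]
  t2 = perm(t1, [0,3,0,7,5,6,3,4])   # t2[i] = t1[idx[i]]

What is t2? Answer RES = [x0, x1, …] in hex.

t0 = [0xc3, 0x36, 0x68, 0xf0, 0x91, 0x40, 0x29, 0x61]
t1 = [0x29, 0xc3, 0x61, 0x36, 0xc3, 0x68, 0x36, 0xf0]
t2 = [0x29, 0x36, 0x29, 0xf0, 0x68, 0x36, 0x36, 0xc3]

RES = [ 0x29  0x36  0x29  0xf0  0x68  0x36  0x36  0xc3 ]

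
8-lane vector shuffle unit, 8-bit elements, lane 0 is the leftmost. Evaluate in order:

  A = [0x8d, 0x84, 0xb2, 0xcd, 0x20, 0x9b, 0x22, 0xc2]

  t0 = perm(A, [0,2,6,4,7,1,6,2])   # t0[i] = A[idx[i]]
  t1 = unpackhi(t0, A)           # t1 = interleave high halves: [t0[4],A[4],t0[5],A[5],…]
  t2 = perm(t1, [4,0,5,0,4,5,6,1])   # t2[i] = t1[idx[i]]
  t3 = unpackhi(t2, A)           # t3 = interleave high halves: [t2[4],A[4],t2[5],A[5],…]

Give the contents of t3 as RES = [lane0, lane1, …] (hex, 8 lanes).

RES = [ 0x22  0x20  0x22  0x9b  0xb2  0x22  0x20  0xc2 ]

  t0: 8d b2 22 20 c2 84 22 b2
  t1: c2 20 84 9b 22 22 b2 c2
  t2: 22 c2 22 c2 22 22 b2 20
  t3: 22 20 22 9b b2 22 20 c2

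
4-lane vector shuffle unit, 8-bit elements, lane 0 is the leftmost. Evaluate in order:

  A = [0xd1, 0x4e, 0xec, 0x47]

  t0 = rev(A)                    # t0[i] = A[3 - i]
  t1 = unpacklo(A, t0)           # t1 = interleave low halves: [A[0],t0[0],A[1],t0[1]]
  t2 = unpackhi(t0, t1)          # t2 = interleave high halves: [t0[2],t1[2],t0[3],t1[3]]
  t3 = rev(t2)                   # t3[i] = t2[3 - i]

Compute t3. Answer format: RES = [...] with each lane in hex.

RES = [ 0xec  0xd1  0x4e  0x4e ]

  t0: 47 ec 4e d1
  t1: d1 47 4e ec
  t2: 4e 4e d1 ec
  t3: ec d1 4e 4e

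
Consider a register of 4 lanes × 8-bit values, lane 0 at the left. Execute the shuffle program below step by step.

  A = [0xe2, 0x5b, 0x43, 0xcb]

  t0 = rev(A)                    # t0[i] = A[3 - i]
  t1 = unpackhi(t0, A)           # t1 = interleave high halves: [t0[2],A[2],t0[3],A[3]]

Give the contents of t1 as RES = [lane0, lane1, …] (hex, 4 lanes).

t0 = [0xcb, 0x43, 0x5b, 0xe2]
t1 = [0x5b, 0x43, 0xe2, 0xcb]

RES = [ 0x5b  0x43  0xe2  0xcb ]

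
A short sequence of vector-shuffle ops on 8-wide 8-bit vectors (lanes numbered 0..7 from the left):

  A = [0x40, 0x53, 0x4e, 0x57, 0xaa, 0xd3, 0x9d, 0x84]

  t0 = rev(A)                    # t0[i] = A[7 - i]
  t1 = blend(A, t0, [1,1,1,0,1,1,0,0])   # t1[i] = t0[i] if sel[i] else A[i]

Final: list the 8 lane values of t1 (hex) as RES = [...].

RES = [ 0x84  0x9d  0xd3  0x57  0x57  0x4e  0x9d  0x84 ]

  t0: 84 9d d3 aa 57 4e 53 40
  t1: 84 9d d3 57 57 4e 9d 84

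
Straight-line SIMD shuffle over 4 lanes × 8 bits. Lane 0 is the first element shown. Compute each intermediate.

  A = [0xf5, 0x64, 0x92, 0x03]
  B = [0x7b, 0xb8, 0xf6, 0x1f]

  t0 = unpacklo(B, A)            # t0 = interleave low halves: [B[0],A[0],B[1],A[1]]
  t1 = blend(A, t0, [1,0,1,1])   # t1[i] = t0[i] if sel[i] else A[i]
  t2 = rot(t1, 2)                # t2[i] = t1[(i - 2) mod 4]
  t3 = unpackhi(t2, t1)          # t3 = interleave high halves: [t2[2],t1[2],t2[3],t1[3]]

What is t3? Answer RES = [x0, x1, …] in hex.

  t0: 7b f5 b8 64
  t1: 7b 64 b8 64
  t2: b8 64 7b 64
  t3: 7b b8 64 64

RES = [0x7b, 0xb8, 0x64, 0x64]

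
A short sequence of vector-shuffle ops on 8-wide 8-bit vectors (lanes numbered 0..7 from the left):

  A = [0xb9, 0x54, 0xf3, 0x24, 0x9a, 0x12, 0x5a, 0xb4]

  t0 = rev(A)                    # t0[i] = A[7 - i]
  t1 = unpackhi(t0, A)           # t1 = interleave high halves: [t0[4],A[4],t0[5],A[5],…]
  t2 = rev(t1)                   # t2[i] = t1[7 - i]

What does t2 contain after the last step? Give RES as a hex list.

RES = [ 0xb4  0xb9  0x5a  0x54  0x12  0xf3  0x9a  0x24 ]

→ t0 |b4|5a|12|9a|24|f3|54|b9|
→ t1 |24|9a|f3|12|54|5a|b9|b4|
→ t2 |b4|b9|5a|54|12|f3|9a|24|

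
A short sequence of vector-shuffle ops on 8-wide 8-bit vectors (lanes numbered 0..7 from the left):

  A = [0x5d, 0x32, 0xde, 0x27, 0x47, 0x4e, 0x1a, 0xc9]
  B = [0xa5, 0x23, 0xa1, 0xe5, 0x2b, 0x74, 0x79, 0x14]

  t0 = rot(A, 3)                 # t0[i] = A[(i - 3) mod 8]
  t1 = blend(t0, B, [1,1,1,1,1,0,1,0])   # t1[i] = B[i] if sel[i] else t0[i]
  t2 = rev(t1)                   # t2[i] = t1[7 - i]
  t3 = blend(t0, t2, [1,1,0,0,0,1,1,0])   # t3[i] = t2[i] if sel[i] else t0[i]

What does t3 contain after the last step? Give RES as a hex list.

RES = [0x47, 0x79, 0xc9, 0x5d, 0x32, 0xa1, 0x23, 0x47]

t0 = [0x4e, 0x1a, 0xc9, 0x5d, 0x32, 0xde, 0x27, 0x47]
t1 = [0xa5, 0x23, 0xa1, 0xe5, 0x2b, 0xde, 0x79, 0x47]
t2 = [0x47, 0x79, 0xde, 0x2b, 0xe5, 0xa1, 0x23, 0xa5]
t3 = [0x47, 0x79, 0xc9, 0x5d, 0x32, 0xa1, 0x23, 0x47]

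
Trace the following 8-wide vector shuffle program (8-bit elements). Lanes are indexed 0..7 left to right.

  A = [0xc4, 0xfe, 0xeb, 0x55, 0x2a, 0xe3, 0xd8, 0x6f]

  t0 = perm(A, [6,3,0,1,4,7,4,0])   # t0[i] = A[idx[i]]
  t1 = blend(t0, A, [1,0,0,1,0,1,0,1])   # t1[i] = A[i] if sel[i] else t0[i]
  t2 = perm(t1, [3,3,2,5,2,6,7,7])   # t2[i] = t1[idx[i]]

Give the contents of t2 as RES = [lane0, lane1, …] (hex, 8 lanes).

RES = [0x55, 0x55, 0xc4, 0xe3, 0xc4, 0x2a, 0x6f, 0x6f]

t0 = [0xd8, 0x55, 0xc4, 0xfe, 0x2a, 0x6f, 0x2a, 0xc4]
t1 = [0xc4, 0x55, 0xc4, 0x55, 0x2a, 0xe3, 0x2a, 0x6f]
t2 = [0x55, 0x55, 0xc4, 0xe3, 0xc4, 0x2a, 0x6f, 0x6f]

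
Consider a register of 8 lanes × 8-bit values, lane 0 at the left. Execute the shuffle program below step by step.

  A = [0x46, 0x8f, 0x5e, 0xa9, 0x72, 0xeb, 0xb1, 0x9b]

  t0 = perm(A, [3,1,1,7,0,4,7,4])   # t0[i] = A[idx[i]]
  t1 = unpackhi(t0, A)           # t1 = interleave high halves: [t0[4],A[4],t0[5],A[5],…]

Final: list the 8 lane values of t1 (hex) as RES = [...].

→ t0 |a9|8f|8f|9b|46|72|9b|72|
→ t1 |46|72|72|eb|9b|b1|72|9b|

RES = [ 0x46  0x72  0x72  0xeb  0x9b  0xb1  0x72  0x9b ]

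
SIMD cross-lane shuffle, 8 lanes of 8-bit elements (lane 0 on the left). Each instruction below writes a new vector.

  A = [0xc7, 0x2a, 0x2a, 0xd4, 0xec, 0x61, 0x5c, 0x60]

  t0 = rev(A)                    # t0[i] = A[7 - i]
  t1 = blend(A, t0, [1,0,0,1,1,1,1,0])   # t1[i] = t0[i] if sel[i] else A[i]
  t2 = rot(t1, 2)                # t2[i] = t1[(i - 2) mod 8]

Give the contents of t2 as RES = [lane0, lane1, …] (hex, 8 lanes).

t0 = [0x60, 0x5c, 0x61, 0xec, 0xd4, 0x2a, 0x2a, 0xc7]
t1 = [0x60, 0x2a, 0x2a, 0xec, 0xd4, 0x2a, 0x2a, 0x60]
t2 = [0x2a, 0x60, 0x60, 0x2a, 0x2a, 0xec, 0xd4, 0x2a]

RES = [ 0x2a  0x60  0x60  0x2a  0x2a  0xec  0xd4  0x2a ]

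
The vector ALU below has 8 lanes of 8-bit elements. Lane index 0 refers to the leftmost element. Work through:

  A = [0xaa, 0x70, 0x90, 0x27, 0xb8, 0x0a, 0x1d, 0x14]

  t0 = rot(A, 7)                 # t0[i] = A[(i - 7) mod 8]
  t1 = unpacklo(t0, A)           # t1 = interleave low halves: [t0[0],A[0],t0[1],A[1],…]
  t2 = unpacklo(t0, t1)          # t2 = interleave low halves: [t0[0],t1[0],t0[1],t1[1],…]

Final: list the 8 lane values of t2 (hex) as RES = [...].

t0 = [0x70, 0x90, 0x27, 0xb8, 0x0a, 0x1d, 0x14, 0xaa]
t1 = [0x70, 0xaa, 0x90, 0x70, 0x27, 0x90, 0xb8, 0x27]
t2 = [0x70, 0x70, 0x90, 0xaa, 0x27, 0x90, 0xb8, 0x70]

RES = [0x70, 0x70, 0x90, 0xaa, 0x27, 0x90, 0xb8, 0x70]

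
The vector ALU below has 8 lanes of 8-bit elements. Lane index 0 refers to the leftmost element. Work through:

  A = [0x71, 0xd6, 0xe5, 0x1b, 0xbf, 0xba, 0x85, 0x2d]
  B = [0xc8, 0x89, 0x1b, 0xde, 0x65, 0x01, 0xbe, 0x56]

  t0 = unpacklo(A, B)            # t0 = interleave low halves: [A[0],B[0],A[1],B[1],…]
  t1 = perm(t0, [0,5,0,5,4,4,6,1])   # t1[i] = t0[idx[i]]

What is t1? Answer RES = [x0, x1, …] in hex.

RES = [ 0x71  0x1b  0x71  0x1b  0xe5  0xe5  0x1b  0xc8 ]

  t0: 71 c8 d6 89 e5 1b 1b de
  t1: 71 1b 71 1b e5 e5 1b c8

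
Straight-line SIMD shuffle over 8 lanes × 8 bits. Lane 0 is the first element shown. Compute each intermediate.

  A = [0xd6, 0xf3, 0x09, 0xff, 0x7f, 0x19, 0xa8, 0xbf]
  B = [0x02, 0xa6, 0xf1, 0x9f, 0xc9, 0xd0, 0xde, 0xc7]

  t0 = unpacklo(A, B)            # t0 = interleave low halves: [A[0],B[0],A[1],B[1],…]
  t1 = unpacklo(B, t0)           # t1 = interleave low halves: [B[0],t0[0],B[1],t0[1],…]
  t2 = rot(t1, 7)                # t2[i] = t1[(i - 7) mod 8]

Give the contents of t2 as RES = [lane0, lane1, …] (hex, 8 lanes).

→ t0 |d6|02|f3|a6|09|f1|ff|9f|
→ t1 |02|d6|a6|02|f1|f3|9f|a6|
→ t2 |d6|a6|02|f1|f3|9f|a6|02|

RES = [ 0xd6  0xa6  0x02  0xf1  0xf3  0x9f  0xa6  0x02 ]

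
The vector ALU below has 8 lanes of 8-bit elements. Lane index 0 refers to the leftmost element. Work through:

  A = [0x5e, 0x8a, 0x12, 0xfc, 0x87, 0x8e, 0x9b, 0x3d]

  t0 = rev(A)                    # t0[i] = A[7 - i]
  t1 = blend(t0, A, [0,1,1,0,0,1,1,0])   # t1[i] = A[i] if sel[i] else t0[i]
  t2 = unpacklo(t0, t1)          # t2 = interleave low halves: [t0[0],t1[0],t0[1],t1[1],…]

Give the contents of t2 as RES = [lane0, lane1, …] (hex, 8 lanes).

  t0: 3d 9b 8e 87 fc 12 8a 5e
  t1: 3d 8a 12 87 fc 8e 9b 5e
  t2: 3d 3d 9b 8a 8e 12 87 87

RES = [ 0x3d  0x3d  0x9b  0x8a  0x8e  0x12  0x87  0x87 ]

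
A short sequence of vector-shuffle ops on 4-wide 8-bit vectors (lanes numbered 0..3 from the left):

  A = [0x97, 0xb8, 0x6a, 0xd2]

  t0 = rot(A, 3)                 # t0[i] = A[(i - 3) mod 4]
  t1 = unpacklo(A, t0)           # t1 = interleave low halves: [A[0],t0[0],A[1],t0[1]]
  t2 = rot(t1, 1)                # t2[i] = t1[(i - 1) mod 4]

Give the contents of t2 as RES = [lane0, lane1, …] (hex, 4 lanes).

→ t0 |b8|6a|d2|97|
→ t1 |97|b8|b8|6a|
→ t2 |6a|97|b8|b8|

RES = [ 0x6a  0x97  0xb8  0xb8 ]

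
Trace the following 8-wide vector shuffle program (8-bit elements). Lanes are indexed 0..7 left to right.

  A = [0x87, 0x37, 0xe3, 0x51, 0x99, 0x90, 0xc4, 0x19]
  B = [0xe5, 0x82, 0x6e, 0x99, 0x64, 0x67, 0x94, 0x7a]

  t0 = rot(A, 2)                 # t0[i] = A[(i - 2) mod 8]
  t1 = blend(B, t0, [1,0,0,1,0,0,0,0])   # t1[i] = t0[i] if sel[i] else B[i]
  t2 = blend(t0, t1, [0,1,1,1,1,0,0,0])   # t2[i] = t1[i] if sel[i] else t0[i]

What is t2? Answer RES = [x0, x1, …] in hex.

RES = [0xc4, 0x82, 0x6e, 0x37, 0x64, 0x51, 0x99, 0x90]

→ t0 |c4|19|87|37|e3|51|99|90|
→ t1 |c4|82|6e|37|64|67|94|7a|
→ t2 |c4|82|6e|37|64|51|99|90|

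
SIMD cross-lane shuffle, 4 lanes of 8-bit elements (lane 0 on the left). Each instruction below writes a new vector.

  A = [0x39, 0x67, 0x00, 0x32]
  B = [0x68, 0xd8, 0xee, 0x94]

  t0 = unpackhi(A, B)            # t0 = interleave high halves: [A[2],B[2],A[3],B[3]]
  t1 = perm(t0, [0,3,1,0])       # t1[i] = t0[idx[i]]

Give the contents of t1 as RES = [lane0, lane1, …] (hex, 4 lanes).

  t0: 00 ee 32 94
  t1: 00 94 ee 00

RES = [0x00, 0x94, 0xee, 0x00]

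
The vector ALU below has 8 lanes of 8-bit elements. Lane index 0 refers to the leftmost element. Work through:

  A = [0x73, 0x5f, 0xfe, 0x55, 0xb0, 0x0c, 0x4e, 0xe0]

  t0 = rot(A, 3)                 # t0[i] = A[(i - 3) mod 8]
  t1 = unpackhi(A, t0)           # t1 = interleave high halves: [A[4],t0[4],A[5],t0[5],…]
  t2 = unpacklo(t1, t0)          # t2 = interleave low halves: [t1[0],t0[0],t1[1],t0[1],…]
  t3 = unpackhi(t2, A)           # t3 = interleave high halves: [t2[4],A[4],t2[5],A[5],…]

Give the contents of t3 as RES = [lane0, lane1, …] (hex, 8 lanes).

t0 = [0x0c, 0x4e, 0xe0, 0x73, 0x5f, 0xfe, 0x55, 0xb0]
t1 = [0xb0, 0x5f, 0x0c, 0xfe, 0x4e, 0x55, 0xe0, 0xb0]
t2 = [0xb0, 0x0c, 0x5f, 0x4e, 0x0c, 0xe0, 0xfe, 0x73]
t3 = [0x0c, 0xb0, 0xe0, 0x0c, 0xfe, 0x4e, 0x73, 0xe0]

RES = [0x0c, 0xb0, 0xe0, 0x0c, 0xfe, 0x4e, 0x73, 0xe0]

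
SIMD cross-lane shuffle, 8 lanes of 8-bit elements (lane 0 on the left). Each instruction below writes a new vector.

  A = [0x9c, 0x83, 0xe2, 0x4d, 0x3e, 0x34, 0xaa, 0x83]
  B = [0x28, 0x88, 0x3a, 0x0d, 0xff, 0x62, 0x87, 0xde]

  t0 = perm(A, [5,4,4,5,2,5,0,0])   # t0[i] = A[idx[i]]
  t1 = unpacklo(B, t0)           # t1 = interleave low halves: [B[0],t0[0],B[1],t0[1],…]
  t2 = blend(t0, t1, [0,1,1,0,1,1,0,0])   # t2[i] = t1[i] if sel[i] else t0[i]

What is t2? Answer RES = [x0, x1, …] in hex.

→ t0 |34|3e|3e|34|e2|34|9c|9c|
→ t1 |28|34|88|3e|3a|3e|0d|34|
→ t2 |34|34|88|34|3a|3e|9c|9c|

RES = [ 0x34  0x34  0x88  0x34  0x3a  0x3e  0x9c  0x9c ]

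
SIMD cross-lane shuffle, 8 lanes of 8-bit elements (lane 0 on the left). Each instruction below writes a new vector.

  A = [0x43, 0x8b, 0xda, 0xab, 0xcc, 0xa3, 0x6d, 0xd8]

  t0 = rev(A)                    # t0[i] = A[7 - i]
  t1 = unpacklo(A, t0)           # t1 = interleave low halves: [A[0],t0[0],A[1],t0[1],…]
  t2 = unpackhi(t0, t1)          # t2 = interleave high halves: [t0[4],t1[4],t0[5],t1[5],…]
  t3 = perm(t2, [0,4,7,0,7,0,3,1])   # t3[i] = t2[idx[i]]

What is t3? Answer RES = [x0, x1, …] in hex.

RES = [0xab, 0x8b, 0xcc, 0xab, 0xcc, 0xab, 0xa3, 0xda]

  t0: d8 6d a3 cc ab da 8b 43
  t1: 43 d8 8b 6d da a3 ab cc
  t2: ab da da a3 8b ab 43 cc
  t3: ab 8b cc ab cc ab a3 da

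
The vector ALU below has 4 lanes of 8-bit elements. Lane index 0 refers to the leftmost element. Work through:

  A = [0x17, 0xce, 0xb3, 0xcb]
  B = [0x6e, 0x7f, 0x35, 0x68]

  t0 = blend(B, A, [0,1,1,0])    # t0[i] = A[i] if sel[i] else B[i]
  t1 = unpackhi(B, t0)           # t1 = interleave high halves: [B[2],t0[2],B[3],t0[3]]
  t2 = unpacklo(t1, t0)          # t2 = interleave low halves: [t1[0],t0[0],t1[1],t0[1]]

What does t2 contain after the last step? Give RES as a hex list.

→ t0 |6e|ce|b3|68|
→ t1 |35|b3|68|68|
→ t2 |35|6e|b3|ce|

RES = [0x35, 0x6e, 0xb3, 0xce]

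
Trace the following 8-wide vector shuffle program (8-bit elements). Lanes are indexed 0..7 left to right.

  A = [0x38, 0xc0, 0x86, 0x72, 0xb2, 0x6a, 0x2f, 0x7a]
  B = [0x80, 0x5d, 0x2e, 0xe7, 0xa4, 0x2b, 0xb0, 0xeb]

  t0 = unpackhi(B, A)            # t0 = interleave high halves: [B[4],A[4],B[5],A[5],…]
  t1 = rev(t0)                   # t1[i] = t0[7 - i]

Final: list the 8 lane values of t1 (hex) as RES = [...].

RES = [0x7a, 0xeb, 0x2f, 0xb0, 0x6a, 0x2b, 0xb2, 0xa4]

t0 = [0xa4, 0xb2, 0x2b, 0x6a, 0xb0, 0x2f, 0xeb, 0x7a]
t1 = [0x7a, 0xeb, 0x2f, 0xb0, 0x6a, 0x2b, 0xb2, 0xa4]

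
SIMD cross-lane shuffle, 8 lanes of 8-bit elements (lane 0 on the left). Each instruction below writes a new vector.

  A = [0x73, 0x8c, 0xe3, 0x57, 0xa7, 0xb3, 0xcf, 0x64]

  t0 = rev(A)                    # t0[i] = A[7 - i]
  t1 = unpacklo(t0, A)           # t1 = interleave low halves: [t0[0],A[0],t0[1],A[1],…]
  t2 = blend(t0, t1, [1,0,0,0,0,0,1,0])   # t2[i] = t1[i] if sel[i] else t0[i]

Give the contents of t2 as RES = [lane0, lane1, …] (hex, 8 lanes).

RES = [ 0x64  0xcf  0xb3  0xa7  0x57  0xe3  0xa7  0x73 ]

→ t0 |64|cf|b3|a7|57|e3|8c|73|
→ t1 |64|73|cf|8c|b3|e3|a7|57|
→ t2 |64|cf|b3|a7|57|e3|a7|73|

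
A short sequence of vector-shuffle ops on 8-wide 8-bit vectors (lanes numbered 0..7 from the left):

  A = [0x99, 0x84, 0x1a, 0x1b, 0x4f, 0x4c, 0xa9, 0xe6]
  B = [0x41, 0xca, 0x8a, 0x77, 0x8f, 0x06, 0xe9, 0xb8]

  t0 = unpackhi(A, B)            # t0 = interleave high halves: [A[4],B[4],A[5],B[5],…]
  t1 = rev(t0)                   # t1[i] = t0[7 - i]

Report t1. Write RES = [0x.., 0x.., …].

RES = [ 0xb8  0xe6  0xe9  0xa9  0x06  0x4c  0x8f  0x4f ]

  t0: 4f 8f 4c 06 a9 e9 e6 b8
  t1: b8 e6 e9 a9 06 4c 8f 4f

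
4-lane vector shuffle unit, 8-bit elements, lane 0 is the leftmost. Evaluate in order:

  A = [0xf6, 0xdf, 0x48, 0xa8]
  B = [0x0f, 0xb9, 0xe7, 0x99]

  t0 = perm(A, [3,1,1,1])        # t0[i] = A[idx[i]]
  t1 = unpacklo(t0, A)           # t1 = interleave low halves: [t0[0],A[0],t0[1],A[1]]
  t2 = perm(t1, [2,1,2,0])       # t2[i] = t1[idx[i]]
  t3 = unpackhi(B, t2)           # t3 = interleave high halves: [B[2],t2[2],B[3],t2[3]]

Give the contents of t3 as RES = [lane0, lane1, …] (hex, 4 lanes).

RES = [0xe7, 0xdf, 0x99, 0xa8]

  t0: a8 df df df
  t1: a8 f6 df df
  t2: df f6 df a8
  t3: e7 df 99 a8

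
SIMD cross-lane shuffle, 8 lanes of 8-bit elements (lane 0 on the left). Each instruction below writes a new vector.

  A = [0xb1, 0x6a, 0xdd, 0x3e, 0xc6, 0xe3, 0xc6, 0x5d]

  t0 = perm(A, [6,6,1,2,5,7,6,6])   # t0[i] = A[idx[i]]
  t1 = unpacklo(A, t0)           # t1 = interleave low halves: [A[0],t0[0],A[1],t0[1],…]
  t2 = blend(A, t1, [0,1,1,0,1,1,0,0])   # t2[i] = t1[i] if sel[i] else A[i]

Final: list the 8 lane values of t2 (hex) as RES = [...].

RES = [ 0xb1  0xc6  0x6a  0x3e  0xdd  0x6a  0xc6  0x5d ]

  t0: c6 c6 6a dd e3 5d c6 c6
  t1: b1 c6 6a c6 dd 6a 3e dd
  t2: b1 c6 6a 3e dd 6a c6 5d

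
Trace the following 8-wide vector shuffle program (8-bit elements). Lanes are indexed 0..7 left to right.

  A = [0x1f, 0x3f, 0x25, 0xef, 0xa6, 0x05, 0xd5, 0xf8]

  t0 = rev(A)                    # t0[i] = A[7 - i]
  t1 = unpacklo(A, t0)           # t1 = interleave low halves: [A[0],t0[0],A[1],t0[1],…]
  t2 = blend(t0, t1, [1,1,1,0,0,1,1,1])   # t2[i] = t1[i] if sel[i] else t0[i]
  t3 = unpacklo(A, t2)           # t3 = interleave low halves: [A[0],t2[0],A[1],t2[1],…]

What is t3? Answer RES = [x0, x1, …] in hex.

RES = [ 0x1f  0x1f  0x3f  0xf8  0x25  0x3f  0xef  0xa6 ]

  t0: f8 d5 05 a6 ef 25 3f 1f
  t1: 1f f8 3f d5 25 05 ef a6
  t2: 1f f8 3f a6 ef 05 ef a6
  t3: 1f 1f 3f f8 25 3f ef a6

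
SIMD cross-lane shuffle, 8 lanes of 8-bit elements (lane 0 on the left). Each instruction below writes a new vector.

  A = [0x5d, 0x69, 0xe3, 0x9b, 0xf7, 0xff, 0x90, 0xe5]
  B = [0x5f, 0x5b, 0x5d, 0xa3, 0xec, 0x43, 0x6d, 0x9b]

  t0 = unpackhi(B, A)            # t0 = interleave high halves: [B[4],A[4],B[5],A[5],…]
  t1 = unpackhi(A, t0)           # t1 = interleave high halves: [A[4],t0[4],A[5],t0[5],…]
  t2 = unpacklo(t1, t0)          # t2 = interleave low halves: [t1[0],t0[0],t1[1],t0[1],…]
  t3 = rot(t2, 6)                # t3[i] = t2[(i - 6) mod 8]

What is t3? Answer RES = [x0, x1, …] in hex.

  t0: ec f7 43 ff 6d 90 9b e5
  t1: f7 6d ff 90 90 9b e5 e5
  t2: f7 ec 6d f7 ff 43 90 ff
  t3: 6d f7 ff 43 90 ff f7 ec

RES = [ 0x6d  0xf7  0xff  0x43  0x90  0xff  0xf7  0xec ]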